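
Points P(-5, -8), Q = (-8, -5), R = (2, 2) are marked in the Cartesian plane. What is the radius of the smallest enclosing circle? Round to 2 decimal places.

Side lengths²: PQ² = 18, PR² = 149, QR² = 149.
Since QR² = 149 < 149 + 18 = 167, the triangle is acute, so the smallest enclosing circle is the circumcircle.
Circumcentre = (-81/34, -81/34), r² = 22201/578.
r = √(22201/578) ≈ 6.20.

6.20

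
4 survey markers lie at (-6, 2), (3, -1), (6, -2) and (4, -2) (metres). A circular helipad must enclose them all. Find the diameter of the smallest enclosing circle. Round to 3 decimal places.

The minimum enclosing circle of a finite set is fixed by two of the points (as a diameter) or three (as a circumcircle).
The farthest pair is (-6, 2)–(6, -2) with squared distance 160. The circle on this segment as diameter has centre (0, 0) and r² = 160/4 = 40.
Check (3, -1): distance² to centre = 10 ≤ 40, so it lies inside.
All remaining points lie in this disk, and no smaller disk contains both endpoints, so this is the minimum enclosing circle.
Diameter = 2r = 2√40 ≈ 12.649.

12.649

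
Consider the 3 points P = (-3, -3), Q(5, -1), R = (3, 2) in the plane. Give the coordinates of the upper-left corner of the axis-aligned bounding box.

(-3, 2)

x-range [-3, 5], y-range [-3, 2].
The upper-left corner is (-3, 2).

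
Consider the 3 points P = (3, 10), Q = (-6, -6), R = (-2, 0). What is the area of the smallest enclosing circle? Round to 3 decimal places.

Side lengths²: PQ² = 337, PR² = 125, QR² = 52.
Since PQ² = 337 ≥ 125 + 52 = 177, the angle opposite PQ is not acute, so the smallest enclosing circle has PQ as diameter.
Centre = midpoint of PQ = (-1.5, 2), r² = 337/4 = 84.25.
Area = π·r² = π·84.25 ≈ 264.679.

264.679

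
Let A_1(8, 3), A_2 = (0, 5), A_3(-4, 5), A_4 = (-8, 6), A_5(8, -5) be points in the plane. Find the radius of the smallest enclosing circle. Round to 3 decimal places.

A smallest enclosing disk is always determined by at most three of the input points on its boundary.
The farthest pair is A_4–A_5 with squared distance 377. The circle on this segment as diameter has centre (0, 0.5) and r² = 377/4 = 94.25.
Check A_1: distance² to centre = 70.25 ≤ 94.25, so it lies inside.
All remaining points lie in this disk, and no smaller disk contains both endpoints, so this is the minimum enclosing circle.
r = √(94.25) ≈ 9.708.

9.708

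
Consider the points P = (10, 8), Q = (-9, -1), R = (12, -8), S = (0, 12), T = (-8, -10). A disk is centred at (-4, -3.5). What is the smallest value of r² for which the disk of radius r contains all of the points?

The required radius is the distance from (-4, -3.5) to the farthest point.
Squared distances: 328.25, 31.25, 276.25, 256.25, 58.25.
Maximum is 328.25, attained at P.

328.25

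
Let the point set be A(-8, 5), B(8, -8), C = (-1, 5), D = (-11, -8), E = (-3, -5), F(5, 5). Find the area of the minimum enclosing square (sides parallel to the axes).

The bounding box has width 19 and height 13.
An axis-aligned square enclosing the set must have side ≥ max(width, height).
So the minimum side is max(19, 13) = 19.
Area = 19² = 361.

361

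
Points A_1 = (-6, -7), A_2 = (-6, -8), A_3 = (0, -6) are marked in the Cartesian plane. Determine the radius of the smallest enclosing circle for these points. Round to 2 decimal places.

Side lengths²: A_1A_2² = 1, A_1A_3² = 37, A_2A_3² = 40.
Since A_2A_3² = 40 ≥ 37 + 1 = 38, the angle opposite A_2A_3 is not acute, so the smallest enclosing circle has A_2A_3 as diameter.
Centre = midpoint of A_2A_3 = (-3, -7), r² = 40/4 = 10.
r = √10 ≈ 3.16.

3.16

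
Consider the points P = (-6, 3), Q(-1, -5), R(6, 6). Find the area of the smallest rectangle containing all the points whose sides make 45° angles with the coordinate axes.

In coordinates u = x + y, v = x − y the rectangle is axis-aligned; the map (x,y)→(u,v) scales areas by 2.
u-values: -3, -6, 12; range = 12 − (-6) = 18.
v-values: -9, 4, 0; range = 4 − (-9) = 13.
Area = (18 × 13) / 2 = 117.

117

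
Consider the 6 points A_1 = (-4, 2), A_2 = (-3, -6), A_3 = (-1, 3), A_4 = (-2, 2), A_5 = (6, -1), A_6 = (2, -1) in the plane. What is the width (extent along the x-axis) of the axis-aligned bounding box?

10

max x = 6, min x = -4, so width = 10.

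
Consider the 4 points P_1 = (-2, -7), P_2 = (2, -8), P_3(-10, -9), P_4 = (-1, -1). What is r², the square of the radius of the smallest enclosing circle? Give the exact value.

725/18

By Welzl's lemma the MEC is supported by two points (diametrically opposite) or three points (on a circumcircle).
The minimum enclosing circle is determined by three boundary points: P_2, P_3, P_4.
Their circumcentre is (-25/6, -6.5) with r² = 725/18.
The farthest remaining point P_1 is at distance² 89/18 ≤ 725/18.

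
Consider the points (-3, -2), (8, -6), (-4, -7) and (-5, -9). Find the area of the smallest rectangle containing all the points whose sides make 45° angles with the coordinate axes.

In coordinates u = x + y, v = x − y the rectangle is axis-aligned; the map (x,y)→(u,v) scales areas by 2.
u-values: -5, 2, -11, -14; range = 2 − (-14) = 16.
v-values: -1, 14, 3, 4; range = 14 − (-1) = 15.
Area = (16 × 15) / 2 = 120.

120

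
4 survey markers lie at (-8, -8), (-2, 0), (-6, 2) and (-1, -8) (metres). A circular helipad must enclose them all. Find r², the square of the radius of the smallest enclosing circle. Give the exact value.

The minimum enclosing circle is determined by three boundary points: (-8, -8), (-6, 2), (-1, -8).
Their circumcentre is (-4.5, -3.5) with r² = 32.5.
The farthest remaining point (-2, 0) is at distance² 18.5 ≤ 32.5.

32.5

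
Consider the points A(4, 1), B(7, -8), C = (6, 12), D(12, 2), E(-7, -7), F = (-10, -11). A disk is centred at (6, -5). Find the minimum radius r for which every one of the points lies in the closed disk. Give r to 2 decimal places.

The required radius is the distance from (6, -5) to the farthest point.
Squared distances: 40, 10, 289, 85, 173, 292.
Maximum is 292, attained at F.
r = √292 ≈ 17.09.

17.09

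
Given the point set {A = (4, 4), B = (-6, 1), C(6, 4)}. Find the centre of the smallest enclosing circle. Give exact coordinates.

(0, 2.5)

Side lengths²: AB² = 109, AC² = 4, BC² = 153.
Since BC² = 153 ≥ 109 + 4 = 113, the angle opposite BC is not acute, so the smallest enclosing circle has BC as diameter.
Centre = midpoint of BC = (0, 2.5), r² = 153/4 = 38.25.
Centre = (0, 2.5).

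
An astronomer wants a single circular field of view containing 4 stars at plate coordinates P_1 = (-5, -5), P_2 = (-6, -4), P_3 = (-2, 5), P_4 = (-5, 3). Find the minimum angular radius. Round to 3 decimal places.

5.220

By Welzl's lemma the MEC is supported by two points (diametrically opposite) or three points (on a circumcircle).
The farthest pair is P_1–P_3 with squared distance 109. The circle on this segment as diameter has centre (-3.5, 0) and r² = 109/4 = 27.25.
Check P_2: distance² to centre = 22.25 ≤ 27.25, so it lies inside.
All remaining points lie in this disk, and no smaller disk contains both endpoints, so this is the minimum enclosing circle.
r = √(27.25) ≈ 5.220.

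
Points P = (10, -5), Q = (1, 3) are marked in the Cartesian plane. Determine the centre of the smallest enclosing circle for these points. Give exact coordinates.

The smallest circle enclosing two points has them as diameter endpoints.
Centre = midpoint = (5.5, -1); r² = |PQ|²/4 = 145/4 = 36.25.
Centre = (5.5, -1).

(5.5, -1)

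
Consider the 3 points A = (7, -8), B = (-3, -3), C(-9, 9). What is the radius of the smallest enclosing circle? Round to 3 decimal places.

Side lengths²: AB² = 125, AC² = 545, BC² = 180.
Since AC² = 545 ≥ 180 + 125 = 305, the angle opposite AC is not acute, so the smallest enclosing circle has AC as diameter.
Centre = midpoint of AC = (-1, 0.5), r² = 545/4 = 136.25.
r = √(136.25) ≈ 11.673.

11.673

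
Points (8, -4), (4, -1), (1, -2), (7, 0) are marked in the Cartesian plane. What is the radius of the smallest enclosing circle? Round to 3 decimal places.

3.651

The minimum enclosing circle of a finite set is fixed by two of the points (as a diameter) or three (as a circumcircle).
The minimum enclosing circle is determined by three boundary points: (8, -4), (1, -2), (7, 0).
Their circumcentre is (119/26, -71/26) with r² = 4505/338.
The farthest remaining point (4, -1) is at distance² 1125/338 ≤ 4505/338.
r = √(4505/338) ≈ 3.651.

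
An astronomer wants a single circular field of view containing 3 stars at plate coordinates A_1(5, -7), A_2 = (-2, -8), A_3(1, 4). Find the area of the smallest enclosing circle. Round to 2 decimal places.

Side lengths²: A_1A_2² = 50, A_1A_3² = 137, A_2A_3² = 153.
Since A_2A_3² = 153 < 137 + 50 = 187, the triangle is acute, so the smallest enclosing circle is the circumcircle.
Circumcentre = (41/54, -125/54), r² = 58225/1458.
Area = π·r² = π·58225/1458 ≈ 125.46.

125.46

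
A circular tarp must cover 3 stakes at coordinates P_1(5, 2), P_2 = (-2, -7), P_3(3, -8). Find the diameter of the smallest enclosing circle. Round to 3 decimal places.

Side lengths²: P_1P_2² = 130, P_1P_3² = 104, P_2P_3² = 26.
Since P_1P_2² = 130 ≥ 104 + 26 = 130, the angle opposite P_1P_2 is not acute, so the smallest enclosing circle has P_1P_2 as diameter.
Centre = midpoint of P_1P_2 = (1.5, -2.5), r² = 130/4 = 32.5.
Diameter = 2r = 2√(32.5) ≈ 11.402.

11.402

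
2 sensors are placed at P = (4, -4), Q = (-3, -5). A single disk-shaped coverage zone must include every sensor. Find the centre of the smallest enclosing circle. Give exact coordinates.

(0.5, -4.5)

The smallest circle enclosing two points has them as diameter endpoints.
Centre = midpoint = (0.5, -4.5); r² = |PQ|²/4 = 50/4 = 12.5.
Centre = (0.5, -4.5).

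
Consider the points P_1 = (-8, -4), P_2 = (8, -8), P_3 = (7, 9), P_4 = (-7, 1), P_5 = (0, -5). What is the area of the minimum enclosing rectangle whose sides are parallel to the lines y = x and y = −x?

In coordinates u = x + y, v = x − y the rectangle is axis-aligned; the map (x,y)→(u,v) scales areas by 2.
u-values: -12, 0, 16, -6, -5; range = 16 − (-12) = 28.
v-values: -4, 16, -2, -8, 5; range = 16 − (-8) = 24.
Area = (28 × 24) / 2 = 336.

336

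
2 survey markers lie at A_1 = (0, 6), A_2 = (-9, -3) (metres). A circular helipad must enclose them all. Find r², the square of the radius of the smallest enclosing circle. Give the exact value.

The smallest circle enclosing two points has them as diameter endpoints.
Centre = midpoint = (-4.5, 1.5); r² = |A_1A_2|²/4 = 162/4 = 40.5.

40.5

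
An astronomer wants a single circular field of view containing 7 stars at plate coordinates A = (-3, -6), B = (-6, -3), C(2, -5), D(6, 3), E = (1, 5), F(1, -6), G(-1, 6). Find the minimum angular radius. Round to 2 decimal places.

A smallest enclosing disk is always determined by at most three of the input points on its boundary.
The farthest pair is B–D with squared distance 180. The circle on this segment as diameter has centre (0, 0) and r² = 180/4 = 45.
Check A: distance² to centre = 45 ≤ 45, so it lies inside.
All remaining points lie in this disk, and no smaller disk contains both endpoints, so this is the minimum enclosing circle.
r = √45 ≈ 6.71.

6.71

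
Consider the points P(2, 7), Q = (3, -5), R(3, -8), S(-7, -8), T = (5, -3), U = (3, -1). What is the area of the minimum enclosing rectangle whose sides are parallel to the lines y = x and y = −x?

192

In coordinates u = x + y, v = x − y the rectangle is axis-aligned; the map (x,y)→(u,v) scales areas by 2.
u-values: 9, -2, -5, -15, 2, 2; range = 9 − (-15) = 24.
v-values: -5, 8, 11, 1, 8, 4; range = 11 − (-5) = 16.
Area = (24 × 16) / 2 = 192.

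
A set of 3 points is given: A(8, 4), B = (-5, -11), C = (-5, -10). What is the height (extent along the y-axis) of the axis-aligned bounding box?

max y = 4, min y = -11, so height = 15.

15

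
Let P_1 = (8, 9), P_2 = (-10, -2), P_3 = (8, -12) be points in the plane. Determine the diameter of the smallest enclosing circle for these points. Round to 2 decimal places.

Side lengths²: P_1P_2² = 445, P_1P_3² = 441, P_2P_3² = 424.
Since P_1P_2² = 445 < 441 + 424 = 865, the triangle is acute, so the smallest enclosing circle is the circumcircle.
Circumcentre = (37/18, -1.5), r² = 23585/162.
Diameter = 2r = 2√(23585/162) ≈ 24.13.

24.13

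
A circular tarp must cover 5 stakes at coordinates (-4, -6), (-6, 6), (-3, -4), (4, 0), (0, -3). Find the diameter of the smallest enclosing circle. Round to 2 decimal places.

The minimum enclosing circle of a finite set is fixed by two of the points (as a diameter) or three (as a circumcircle).
The minimum enclosing circle is determined by three boundary points: (-4, -6), (-6, 6), (4, 0).
Their circumcentre is (-23/9, 11/27) with r² = 31450/729.
The farthest remaining point (-3, -4) is at distance² 14305/729 ≤ 31450/729.
Diameter = 2r = 2√(31450/729) ≈ 13.14.

13.14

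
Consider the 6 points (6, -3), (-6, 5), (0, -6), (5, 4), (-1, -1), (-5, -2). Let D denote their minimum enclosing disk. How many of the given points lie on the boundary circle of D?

The minimum enclosing circle of a finite set is fixed by two of the points (as a diameter) or three (as a circumcircle).
The farthest pair is (6, -3)–(-6, 5) with squared distance 208. The circle on this segment as diameter has centre (0, 1) and r² = 208/4 = 52.
Check (0, -6): distance² to centre = 49 ≤ 52, so it lies inside.
All remaining points lie in this disk, and no smaller disk contains both endpoints, so this is the minimum enclosing circle.
The points at distance exactly r from the centre are (6, -3), (-6, 5) — 2 points.

2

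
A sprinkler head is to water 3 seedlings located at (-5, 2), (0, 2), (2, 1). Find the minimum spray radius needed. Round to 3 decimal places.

3.536

Call the three points A, B, C in the order given.
Side lengths²: AB² = 25, AC² = 50, BC² = 5.
Since AC² = 50 ≥ 25 + 5 = 30, the angle opposite AC is not acute, so the smallest enclosing circle has AC as diameter.
Centre = midpoint of AC = (-1.5, 1.5), r² = 50/4 = 12.5.
r = √(12.5) ≈ 3.536.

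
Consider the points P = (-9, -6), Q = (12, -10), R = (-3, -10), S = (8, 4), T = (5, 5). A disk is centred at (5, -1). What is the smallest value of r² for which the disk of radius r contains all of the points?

221

The required radius is the distance from (5, -1) to the farthest point.
Squared distances: 221, 130, 145, 34, 36.
Maximum is 221, attained at P.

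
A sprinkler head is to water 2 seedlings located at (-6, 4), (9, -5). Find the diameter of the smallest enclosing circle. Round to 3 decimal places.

The smallest circle enclosing two points has them as diameter endpoints.
Centre = midpoint = (1.5, -0.5); r² = |(-6, 4)−(9, -5)|²/4 = 306/4 = 76.5.
Diameter = 2r = 2√(76.5) ≈ 17.493.

17.493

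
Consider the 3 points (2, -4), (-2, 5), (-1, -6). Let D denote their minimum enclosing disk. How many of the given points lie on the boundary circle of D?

Call the three points A, B, C in the order given.
Side lengths²: AB² = 97, AC² = 13, BC² = 122.
Since BC² = 122 ≥ 97 + 13 = 110, the angle opposite BC is not acute, so the smallest enclosing circle has BC as diameter.
Centre = midpoint of BC = (-1.5, -0.5), r² = 122/4 = 30.5.
The points at distance exactly r from the centre are (-2, 5), (-1, -6) — 2 points.

2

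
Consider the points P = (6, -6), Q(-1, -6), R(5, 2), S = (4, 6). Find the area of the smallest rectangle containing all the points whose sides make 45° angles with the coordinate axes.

119

In coordinates u = x + y, v = x − y the rectangle is axis-aligned; the map (x,y)→(u,v) scales areas by 2.
u-values: 0, -7, 7, 10; range = 10 − (-7) = 17.
v-values: 12, 5, 3, -2; range = 12 − (-2) = 14.
Area = (17 × 14) / 2 = 119.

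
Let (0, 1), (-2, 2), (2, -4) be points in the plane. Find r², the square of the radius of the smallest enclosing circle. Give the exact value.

13

Call the three points A, B, C in the order given.
Side lengths²: AB² = 5, AC² = 29, BC² = 52.
Since BC² = 52 ≥ 29 + 5 = 34, the angle opposite BC is not acute, so the smallest enclosing circle has BC as diameter.
Centre = midpoint of BC = (0, -1), r² = 52/4 = 13.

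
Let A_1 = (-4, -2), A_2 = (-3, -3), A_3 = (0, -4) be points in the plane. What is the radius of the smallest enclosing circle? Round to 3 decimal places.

2.236

Side lengths²: A_1A_2² = 2, A_1A_3² = 20, A_2A_3² = 10.
Since A_1A_3² = 20 ≥ 10 + 2 = 12, the angle opposite A_1A_3 is not acute, so the smallest enclosing circle has A_1A_3 as diameter.
Centre = midpoint of A_1A_3 = (-2, -3), r² = 20/4 = 5.
r = √5 ≈ 2.236.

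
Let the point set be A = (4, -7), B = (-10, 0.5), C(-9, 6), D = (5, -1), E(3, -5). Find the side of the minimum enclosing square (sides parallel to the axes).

The bounding box has width 15 and height 13.
An axis-aligned square enclosing the set must have side ≥ max(width, height).
So the minimum side is max(15, 13) = 15.

15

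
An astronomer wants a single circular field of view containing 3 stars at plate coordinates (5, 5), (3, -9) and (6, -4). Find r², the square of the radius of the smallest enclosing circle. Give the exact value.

50

Call the three points A, B, C in the order given.
Side lengths²: AB² = 200, AC² = 82, BC² = 34.
Since AB² = 200 ≥ 82 + 34 = 116, the angle opposite AB is not acute, so the smallest enclosing circle has AB as diameter.
Centre = midpoint of AB = (4, -2), r² = 200/4 = 50.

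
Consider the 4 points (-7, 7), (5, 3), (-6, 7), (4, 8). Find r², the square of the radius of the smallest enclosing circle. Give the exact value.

40

A smallest enclosing disk is always determined by at most three of the input points on its boundary.
The farthest pair is (-7, 7)–(5, 3) with squared distance 160. The circle on this segment as diameter has centre (-1, 5) and r² = 160/4 = 40.
Check (-6, 7): distance² to centre = 29 ≤ 40, so it lies inside.
All remaining points lie in this disk, and no smaller disk contains both endpoints, so this is the minimum enclosing circle.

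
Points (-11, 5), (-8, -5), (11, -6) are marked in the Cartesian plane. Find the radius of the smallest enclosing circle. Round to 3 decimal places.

Call the three points A, B, C in the order given.
Side lengths²: AB² = 109, AC² = 605, BC² = 362.
Since AC² = 605 ≥ 362 + 109 = 471, the angle opposite AC is not acute, so the smallest enclosing circle has AC as diameter.
Centre = midpoint of AC = (0, -0.5), r² = 605/4 = 151.25.
r = √(151.25) ≈ 12.298.

12.298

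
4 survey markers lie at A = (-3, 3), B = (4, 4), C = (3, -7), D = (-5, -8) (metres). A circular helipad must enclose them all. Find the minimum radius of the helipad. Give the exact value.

7.5

The minimum enclosing circle of a finite set is fixed by two of the points (as a diameter) or three (as a circumcircle).
The farthest pair is B–D with squared distance 225. The circle on this segment as diameter has centre (-0.5, -2) and r² = 225/4 = 56.25.
Check A: distance² to centre = 31.25 ≤ 56.25, so it lies inside.
All remaining points lie in this disk, and no smaller disk contains both endpoints, so this is the minimum enclosing circle.
r = √(56.25) = 7.5.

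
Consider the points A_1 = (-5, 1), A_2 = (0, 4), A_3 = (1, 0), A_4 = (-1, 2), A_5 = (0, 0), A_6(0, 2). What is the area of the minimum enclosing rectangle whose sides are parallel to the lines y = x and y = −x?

28

In coordinates u = x + y, v = x − y the rectangle is axis-aligned; the map (x,y)→(u,v) scales areas by 2.
u-values: -4, 4, 1, 1, 0, 2; range = 4 − (-4) = 8.
v-values: -6, -4, 1, -3, 0, -2; range = 1 − (-6) = 7.
Area = (8 × 7) / 2 = 28.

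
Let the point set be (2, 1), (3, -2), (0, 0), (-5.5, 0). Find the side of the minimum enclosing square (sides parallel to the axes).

The bounding box has width 8.5 and height 3.
An axis-aligned square enclosing the set must have side ≥ max(width, height).
So the minimum side is max(8.5, 3) = 8.5.

8.5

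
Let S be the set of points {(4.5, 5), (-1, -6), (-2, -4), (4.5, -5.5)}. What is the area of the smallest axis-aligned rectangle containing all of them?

x ranges over [-2, 4.5], width 6.5.
y ranges over [-6, 5], height 11.
Area = 6.5 × 11 = 71.5.

71.5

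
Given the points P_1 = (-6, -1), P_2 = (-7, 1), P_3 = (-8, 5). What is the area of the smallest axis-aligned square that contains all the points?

The bounding box has width 2 and height 6.
An axis-aligned square enclosing the set must have side ≥ max(width, height).
So the minimum side is max(2, 6) = 6.
Area = 6² = 36.

36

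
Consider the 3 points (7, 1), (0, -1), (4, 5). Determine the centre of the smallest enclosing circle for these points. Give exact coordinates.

Call the three points A, B, C in the order given.
Side lengths²: AB² = 53, AC² = 25, BC² = 52.
Since AB² = 53 < 52 + 25 = 77, the triangle is acute, so the smallest enclosing circle is the circumcircle.
Circumcentre = (107/34, 21/17), r² = 17225/1156.
Centre = (107/34, 21/17).

(107/34, 21/17)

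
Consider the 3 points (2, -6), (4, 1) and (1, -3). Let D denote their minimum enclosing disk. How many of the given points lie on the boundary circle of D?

Call the three points A, B, C in the order given.
Side lengths²: AB² = 53, AC² = 10, BC² = 25.
Since AB² = 53 ≥ 25 + 10 = 35, the angle opposite AB is not acute, so the smallest enclosing circle has AB as diameter.
Centre = midpoint of AB = (3, -2.5), r² = 53/4 = 13.25.
The points at distance exactly r from the centre are (2, -6), (4, 1) — 2 points.

2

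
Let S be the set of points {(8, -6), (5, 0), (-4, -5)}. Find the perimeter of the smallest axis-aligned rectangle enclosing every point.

36

Width = max x − min x = 8 − (-4) = 12.
Height = max y − min y = 0 − (-6) = 6.
Perimeter = 2(12 + 6) = 36.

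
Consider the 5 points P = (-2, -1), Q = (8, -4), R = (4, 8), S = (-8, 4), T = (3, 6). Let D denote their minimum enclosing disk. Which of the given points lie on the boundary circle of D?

Q, R, S

A smallest enclosing disk is always determined by at most three of the input points on its boundary.
The farthest pair is Q–S with squared distance 320. The circle on this segment as diameter has centre (0, 0) and r² = 320/4 = 80.
Check P: distance² to centre = 5 ≤ 80, so it lies inside.
All remaining points lie in this disk, and no smaller disk contains both endpoints, so this is the minimum enclosing circle.
The points at distance exactly r from the centre are Q, R, S — 3 points.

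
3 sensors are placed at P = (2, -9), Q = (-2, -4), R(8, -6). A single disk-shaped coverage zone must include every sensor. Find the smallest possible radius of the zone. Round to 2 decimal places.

Side lengths²: PQ² = 41, PR² = 45, QR² = 104.
Since QR² = 104 ≥ 45 + 41 = 86, the angle opposite QR is not acute, so the smallest enclosing circle has QR as diameter.
Centre = midpoint of QR = (3, -5), r² = 104/4 = 26.
r = √26 ≈ 5.10.

5.10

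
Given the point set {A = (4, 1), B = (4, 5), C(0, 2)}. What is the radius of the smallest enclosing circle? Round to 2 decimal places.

Side lengths²: AB² = 16, AC² = 17, BC² = 25.
Since BC² = 25 < 17 + 16 = 33, the triangle is acute, so the smallest enclosing circle is the circumcircle.
Circumcentre = (2.375, 3), r² = 6.640625.
r = √(6.640625) ≈ 2.58.

2.58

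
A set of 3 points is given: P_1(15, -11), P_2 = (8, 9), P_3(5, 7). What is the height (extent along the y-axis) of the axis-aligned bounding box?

max y = 9, min y = -11, so height = 20.

20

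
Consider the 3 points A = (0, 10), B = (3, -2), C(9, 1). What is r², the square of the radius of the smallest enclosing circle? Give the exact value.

42.5

Side lengths²: AB² = 153, AC² = 162, BC² = 45.
Since AC² = 162 < 153 + 45 = 198, the triangle is acute, so the smallest enclosing circle is the circumcircle.
Circumcentre = (3.5, 4.5), r² = 42.5.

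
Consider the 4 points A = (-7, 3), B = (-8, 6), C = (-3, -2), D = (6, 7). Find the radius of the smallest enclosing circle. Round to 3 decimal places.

The minimum enclosing circle is determined by three boundary points: B, C, D.
Their circumcentre is (-23/26, 127/26) with r² = 17533/338.
The farthest remaining point A is at distance² 13841/338 ≤ 17533/338.
r = √(17533/338) ≈ 7.202.

7.202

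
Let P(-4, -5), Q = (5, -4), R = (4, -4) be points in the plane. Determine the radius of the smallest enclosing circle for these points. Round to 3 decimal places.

Side lengths²: PQ² = 82, PR² = 65, QR² = 1.
Since PQ² = 82 ≥ 65 + 1 = 66, the angle opposite PQ is not acute, so the smallest enclosing circle has PQ as diameter.
Centre = midpoint of PQ = (0.5, -4.5), r² = 82/4 = 20.5.
r = √(20.5) ≈ 4.528.

4.528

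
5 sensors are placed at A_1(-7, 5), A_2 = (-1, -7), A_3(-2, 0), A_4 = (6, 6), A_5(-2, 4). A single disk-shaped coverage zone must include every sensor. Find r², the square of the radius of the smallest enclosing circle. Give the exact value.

A smallest enclosing disk is always determined by at most three of the input points on its boundary.
The minimum enclosing circle is determined by three boundary points: A_1, A_2, A_4.
Their circumcentre is (-4/27, 25/27) with r² = 46325/729.
The farthest remaining point A_5 is at distance² 9389/729 ≤ 46325/729.

46325/729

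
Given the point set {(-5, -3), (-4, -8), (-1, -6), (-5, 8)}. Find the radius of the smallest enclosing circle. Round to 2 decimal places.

8.02

The farthest pair is (-4, -8)–(-5, 8) with squared distance 257. The circle on this segment as diameter has centre (-4.5, 0) and r² = 257/4 = 64.25.
Check (-5, -3): distance² to centre = 9.25 ≤ 64.25, so it lies inside.
All remaining points lie in this disk, and no smaller disk contains both endpoints, so this is the minimum enclosing circle.
r = √(64.25) ≈ 8.02.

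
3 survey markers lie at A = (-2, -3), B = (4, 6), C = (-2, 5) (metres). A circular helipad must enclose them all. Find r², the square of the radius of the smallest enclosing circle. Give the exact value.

29.25

Side lengths²: AB² = 117, AC² = 64, BC² = 37.
Since AB² = 117 ≥ 64 + 37 = 101, the angle opposite AB is not acute, so the smallest enclosing circle has AB as diameter.
Centre = midpoint of AB = (1, 1.5), r² = 117/4 = 29.25.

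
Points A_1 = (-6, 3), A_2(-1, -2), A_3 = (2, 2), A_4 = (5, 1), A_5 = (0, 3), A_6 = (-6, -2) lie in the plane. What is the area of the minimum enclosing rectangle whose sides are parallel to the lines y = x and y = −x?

91

In coordinates u = x + y, v = x − y the rectangle is axis-aligned; the map (x,y)→(u,v) scales areas by 2.
u-values: -3, -3, 4, 6, 3, -8; range = 6 − (-8) = 14.
v-values: -9, 1, 0, 4, -3, -4; range = 4 − (-9) = 13.
Area = (14 × 13) / 2 = 91.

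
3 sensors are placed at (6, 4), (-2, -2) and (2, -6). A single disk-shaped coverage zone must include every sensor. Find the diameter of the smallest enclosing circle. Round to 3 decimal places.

10.880

Call the three points A, B, C in the order given.
Side lengths²: AB² = 100, AC² = 116, BC² = 32.
Since AC² = 116 < 100 + 32 = 132, the triangle is acute, so the smallest enclosing circle is the circumcircle.
Circumcentre = (23/7, -5/7), r² = 1450/49.
Diameter = 2r = 2√(1450/49) ≈ 10.880.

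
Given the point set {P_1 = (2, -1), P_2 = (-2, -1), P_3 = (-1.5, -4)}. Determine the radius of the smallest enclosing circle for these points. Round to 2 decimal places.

2.34

Side lengths²: P_1P_2² = 16, P_1P_3² = 21.25, P_2P_3² = 9.25.
Since P_1P_3² = 21.25 < 16 + 9.25 = 25.25, the triangle is acute, so the smallest enclosing circle is the circumcircle.
Circumcentre = (0, -53/24), r² = 3145/576.
r = √(3145/576) ≈ 2.34.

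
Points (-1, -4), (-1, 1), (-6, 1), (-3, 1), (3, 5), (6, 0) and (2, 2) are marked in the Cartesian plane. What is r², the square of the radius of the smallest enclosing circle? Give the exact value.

A smallest enclosing disk is always determined by at most three of the input points on its boundary.
The farthest pair is (-6, 1)–(6, 0) with squared distance 145. The circle on this segment as diameter has centre (0, 0.5) and r² = 145/4 = 36.25.
Check (-1, -4): distance² to centre = 21.25 ≤ 36.25, so it lies inside.
All remaining points lie in this disk, and no smaller disk contains both endpoints, so this is the minimum enclosing circle.

36.25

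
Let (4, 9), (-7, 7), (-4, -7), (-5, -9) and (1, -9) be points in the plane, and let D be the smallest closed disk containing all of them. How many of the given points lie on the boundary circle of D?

2

A smallest enclosing disk is always determined by at most three of the input points on its boundary.
The farthest pair is (4, 9)–(-5, -9) with squared distance 405. The circle on this segment as diameter has centre (-0.5, 0) and r² = 405/4 = 101.25.
Check (-7, 7): distance² to centre = 91.25 ≤ 101.25, so it lies inside.
All remaining points lie in this disk, and no smaller disk contains both endpoints, so this is the minimum enclosing circle.
The points at distance exactly r from the centre are (4, 9), (-5, -9) — 2 points.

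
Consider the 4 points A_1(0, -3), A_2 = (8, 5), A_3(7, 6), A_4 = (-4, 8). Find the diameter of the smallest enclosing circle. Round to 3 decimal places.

By Welzl's lemma the MEC is supported by two points (diametrically opposite) or three points (on a circumcircle).
The minimum enclosing circle is determined by three boundary points: A_1, A_2, A_4.
Their circumcentre is (1.3, 3.7) with r² = 46.58.
The farthest remaining point A_3 is at distance² 37.78 ≤ 46.58.
Diameter = 2r = 2√(46.58) ≈ 13.650.

13.650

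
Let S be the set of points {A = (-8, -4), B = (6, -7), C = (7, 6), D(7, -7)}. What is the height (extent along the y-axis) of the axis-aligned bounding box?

max y = 6, min y = -7, so height = 13.

13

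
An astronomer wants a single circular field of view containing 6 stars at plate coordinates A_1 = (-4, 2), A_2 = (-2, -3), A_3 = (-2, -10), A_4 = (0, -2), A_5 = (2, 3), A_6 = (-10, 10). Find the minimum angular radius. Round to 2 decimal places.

10.77

By Welzl's lemma the MEC is supported by two points (diametrically opposite) or three points (on a circumcircle).
The farthest pair is A_3–A_6 with squared distance 464. The circle on this segment as diameter has centre (-6, 0) and r² = 464/4 = 116.
Check A_1: distance² to centre = 8 ≤ 116, so it lies inside.
All remaining points lie in this disk, and no smaller disk contains both endpoints, so this is the minimum enclosing circle.
r = √116 ≈ 10.77.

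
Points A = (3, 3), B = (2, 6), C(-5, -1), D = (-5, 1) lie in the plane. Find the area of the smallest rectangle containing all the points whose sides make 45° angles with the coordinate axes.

42

In coordinates u = x + y, v = x − y the rectangle is axis-aligned; the map (x,y)→(u,v) scales areas by 2.
u-values: 6, 8, -6, -4; range = 8 − (-6) = 14.
v-values: 0, -4, -4, -6; range = 0 − (-6) = 6.
Area = (14 × 6) / 2 = 42.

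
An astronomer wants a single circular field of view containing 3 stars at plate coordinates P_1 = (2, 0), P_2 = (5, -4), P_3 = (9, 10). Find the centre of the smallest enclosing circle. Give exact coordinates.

(7, 3)

Side lengths²: P_1P_2² = 25, P_1P_3² = 149, P_2P_3² = 212.
Since P_2P_3² = 212 ≥ 149 + 25 = 174, the angle opposite P_2P_3 is not acute, so the smallest enclosing circle has P_2P_3 as diameter.
Centre = midpoint of P_2P_3 = (7, 3), r² = 212/4 = 53.
Centre = (7, 3).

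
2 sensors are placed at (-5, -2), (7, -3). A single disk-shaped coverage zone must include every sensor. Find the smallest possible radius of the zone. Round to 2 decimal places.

The smallest circle enclosing two points has them as diameter endpoints.
Centre = midpoint = (1, -2.5); r² = |(-5, -2)−(7, -3)|²/4 = 145/4 = 36.25.
r = √(36.25) ≈ 6.02.

6.02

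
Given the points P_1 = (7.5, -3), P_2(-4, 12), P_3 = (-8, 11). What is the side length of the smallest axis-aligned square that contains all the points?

15.5

The bounding box has width 15.5 and height 15.
An axis-aligned square enclosing the set must have side ≥ max(width, height).
So the minimum side is max(15.5, 15) = 15.5.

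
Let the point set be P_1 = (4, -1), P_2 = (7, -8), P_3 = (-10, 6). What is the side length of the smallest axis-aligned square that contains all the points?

17

The bounding box has width 17 and height 14.
An axis-aligned square enclosing the set must have side ≥ max(width, height).
So the minimum side is max(17, 14) = 17.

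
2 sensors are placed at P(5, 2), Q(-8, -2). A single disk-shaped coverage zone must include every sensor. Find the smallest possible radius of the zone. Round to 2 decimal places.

The smallest circle enclosing two points has them as diameter endpoints.
Centre = midpoint = (-1.5, 0); r² = |PQ|²/4 = 185/4 = 46.25.
r = √(46.25) ≈ 6.80.

6.80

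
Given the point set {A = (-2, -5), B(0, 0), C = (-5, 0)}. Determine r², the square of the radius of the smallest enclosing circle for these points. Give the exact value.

Side lengths²: AB² = 29, AC² = 34, BC² = 25.
Since AC² = 34 < 29 + 25 = 54, the triangle is acute, so the smallest enclosing circle is the circumcircle.
Circumcentre = (-2.5, -1.9), r² = 9.86.

9.86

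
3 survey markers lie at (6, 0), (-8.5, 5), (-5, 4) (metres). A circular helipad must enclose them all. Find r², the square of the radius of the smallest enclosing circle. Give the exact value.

Call the three points A, B, C in the order given.
Side lengths²: AB² = 235.25, AC² = 137, BC² = 13.25.
Since AB² = 235.25 ≥ 137 + 13.25 = 150.25, the angle opposite AB is not acute, so the smallest enclosing circle has AB as diameter.
Centre = midpoint of AB = (-1.25, 2.5), r² = 235.25/4 = 58.8125.

58.8125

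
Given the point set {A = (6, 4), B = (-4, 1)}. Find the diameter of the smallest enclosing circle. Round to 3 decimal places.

10.440

The smallest circle enclosing two points has them as diameter endpoints.
Centre = midpoint = (1, 2.5); r² = |AB|²/4 = 109/4 = 27.25.
Diameter = 2r = 2√(27.25) ≈ 10.440.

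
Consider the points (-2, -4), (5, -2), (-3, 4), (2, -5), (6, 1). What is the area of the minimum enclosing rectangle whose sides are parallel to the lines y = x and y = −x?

91

In coordinates u = x + y, v = x − y the rectangle is axis-aligned; the map (x,y)→(u,v) scales areas by 2.
u-values: -6, 3, 1, -3, 7; range = 7 − (-6) = 13.
v-values: 2, 7, -7, 7, 5; range = 7 − (-7) = 14.
Area = (13 × 14) / 2 = 91.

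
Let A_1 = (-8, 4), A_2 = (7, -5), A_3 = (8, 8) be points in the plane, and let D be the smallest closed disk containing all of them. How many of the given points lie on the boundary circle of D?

3

Side lengths²: A_1A_2² = 306, A_1A_3² = 272, A_2A_3² = 170.
Since A_1A_2² = 306 < 272 + 170 = 442, the triangle is acute, so the smallest enclosing circle is the circumcircle.
Circumcentre = (1, 2), r² = 85.
The points at distance exactly r from the centre are A_1, A_2, A_3 — 3 points.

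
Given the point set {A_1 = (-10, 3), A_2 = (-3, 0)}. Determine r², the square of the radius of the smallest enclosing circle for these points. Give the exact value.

14.5

The smallest circle enclosing two points has them as diameter endpoints.
Centre = midpoint = (-6.5, 1.5); r² = |A_1A_2|²/4 = 58/4 = 14.5.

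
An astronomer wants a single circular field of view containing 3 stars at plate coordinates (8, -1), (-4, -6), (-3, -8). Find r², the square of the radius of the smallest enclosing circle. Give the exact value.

71825/1682

Call the three points A, B, C in the order given.
Side lengths²: AB² = 169, AC² = 170, BC² = 5.
Since AC² = 170 < 169 + 5 = 174, the triangle is acute, so the smallest enclosing circle is the circumcircle.
Circumcentre = (131/58, -239/58), r² = 71825/1682.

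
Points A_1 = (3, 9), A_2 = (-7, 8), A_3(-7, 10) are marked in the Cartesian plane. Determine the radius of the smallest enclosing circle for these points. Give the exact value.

Side lengths²: A_1A_2² = 101, A_1A_3² = 101, A_2A_3² = 4.
Since A_1A_3² = 101 < 101 + 4 = 105, the triangle is acute, so the smallest enclosing circle is the circumcircle.
Circumcentre = (-2.05, 9), r² = 25.5025.
r = √(25.5025) = 5.05.

5.05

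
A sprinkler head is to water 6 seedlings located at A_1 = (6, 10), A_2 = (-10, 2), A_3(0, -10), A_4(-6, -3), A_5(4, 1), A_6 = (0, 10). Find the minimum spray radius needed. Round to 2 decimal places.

By Welzl's lemma the MEC is supported by two points (diametrically opposite) or three points (on a circumcircle).
The minimum enclosing circle is determined by three boundary points: A_1, A_2, A_3.
Their circumcentre is (11/17, 12/17) with r² = 33245/289.
The farthest remaining point A_6 is at distance² 25085/289 ≤ 33245/289.
r = √(33245/289) ≈ 10.73.

10.73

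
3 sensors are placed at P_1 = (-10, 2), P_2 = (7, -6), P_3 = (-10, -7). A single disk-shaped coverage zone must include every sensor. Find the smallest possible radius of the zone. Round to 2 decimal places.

Side lengths²: P_1P_2² = 353, P_1P_3² = 81, P_2P_3² = 290.
Since P_1P_2² = 353 < 290 + 81 = 371, the triangle is acute, so the smallest enclosing circle is the circumcircle.
Circumcentre = (-59/34, -2.5), r² = 51185/578.
r = √(51185/578) ≈ 9.41.

9.41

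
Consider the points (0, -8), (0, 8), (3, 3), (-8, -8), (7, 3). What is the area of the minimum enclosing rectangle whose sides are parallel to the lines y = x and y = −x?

In coordinates u = x + y, v = x − y the rectangle is axis-aligned; the map (x,y)→(u,v) scales areas by 2.
u-values: -8, 8, 6, -16, 10; range = 10 − (-16) = 26.
v-values: 8, -8, 0, 0, 4; range = 8 − (-8) = 16.
Area = (26 × 16) / 2 = 208.

208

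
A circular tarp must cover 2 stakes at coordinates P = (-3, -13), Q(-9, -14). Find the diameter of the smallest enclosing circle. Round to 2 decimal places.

The smallest circle enclosing two points has them as diameter endpoints.
Centre = midpoint = (-6, -13.5); r² = |PQ|²/4 = 37/4 = 9.25.
Diameter = 2r = 2√(9.25) ≈ 6.08.

6.08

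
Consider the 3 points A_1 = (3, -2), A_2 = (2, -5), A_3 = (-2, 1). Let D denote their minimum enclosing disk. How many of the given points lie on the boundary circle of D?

Side lengths²: A_1A_2² = 10, A_1A_3² = 34, A_2A_3² = 52.
Since A_2A_3² = 52 ≥ 34 + 10 = 44, the angle opposite A_2A_3 is not acute, so the smallest enclosing circle has A_2A_3 as diameter.
Centre = midpoint of A_2A_3 = (0, -2), r² = 52/4 = 13.
The points at distance exactly r from the centre are A_2, A_3 — 2 points.

2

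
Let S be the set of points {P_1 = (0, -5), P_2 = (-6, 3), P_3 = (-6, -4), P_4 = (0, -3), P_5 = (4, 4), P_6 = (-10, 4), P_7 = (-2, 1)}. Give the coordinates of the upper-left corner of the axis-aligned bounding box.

x-range [-10, 4], y-range [-5, 4].
The upper-left corner is (-10, 4).

(-10, 4)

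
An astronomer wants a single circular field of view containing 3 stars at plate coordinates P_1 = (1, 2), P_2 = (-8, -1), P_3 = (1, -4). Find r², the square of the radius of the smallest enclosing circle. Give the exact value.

25

Side lengths²: P_1P_2² = 90, P_1P_3² = 36, P_2P_3² = 90.
Since P_2P_3² = 90 < 90 + 36 = 126, the triangle is acute, so the smallest enclosing circle is the circumcircle.
Circumcentre = (-3, -1), r² = 25.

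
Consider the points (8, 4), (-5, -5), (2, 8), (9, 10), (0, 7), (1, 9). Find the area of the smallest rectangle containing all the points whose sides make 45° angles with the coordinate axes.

174

In coordinates u = x + y, v = x − y the rectangle is axis-aligned; the map (x,y)→(u,v) scales areas by 2.
u-values: 12, -10, 10, 19, 7, 10; range = 19 − (-10) = 29.
v-values: 4, 0, -6, -1, -7, -8; range = 4 − (-8) = 12.
Area = (29 × 12) / 2 = 174.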